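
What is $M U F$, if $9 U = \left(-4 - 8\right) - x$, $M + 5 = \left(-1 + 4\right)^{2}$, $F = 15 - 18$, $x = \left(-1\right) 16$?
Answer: $- \frac{16}{3} \approx -5.3333$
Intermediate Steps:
$x = -16$
$F = -3$ ($F = 15 - 18 = -3$)
$M = 4$ ($M = -5 + \left(-1 + 4\right)^{2} = -5 + 3^{2} = -5 + 9 = 4$)
$U = \frac{4}{9}$ ($U = \frac{\left(-4 - 8\right) - -16}{9} = \frac{\left(-4 - 8\right) + 16}{9} = \frac{-12 + 16}{9} = \frac{1}{9} \cdot 4 = \frac{4}{9} \approx 0.44444$)
$M U F = 4 \cdot \frac{4}{9} \left(-3\right) = \frac{16}{9} \left(-3\right) = - \frac{16}{3}$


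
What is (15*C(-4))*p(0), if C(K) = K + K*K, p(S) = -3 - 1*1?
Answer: -720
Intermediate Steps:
p(S) = -4 (p(S) = -3 - 1 = -4)
C(K) = K + K²
(15*C(-4))*p(0) = (15*(-4*(1 - 4)))*(-4) = (15*(-4*(-3)))*(-4) = (15*12)*(-4) = 180*(-4) = -720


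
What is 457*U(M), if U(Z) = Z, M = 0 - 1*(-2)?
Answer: 914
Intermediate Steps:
M = 2 (M = 0 + 2 = 2)
457*U(M) = 457*2 = 914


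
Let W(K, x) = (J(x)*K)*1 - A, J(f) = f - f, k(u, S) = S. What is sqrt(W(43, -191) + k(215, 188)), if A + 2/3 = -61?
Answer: sqrt(2247)/3 ≈ 15.801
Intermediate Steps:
J(f) = 0
A = -185/3 (A = -2/3 - 61 = -185/3 ≈ -61.667)
W(K, x) = 185/3 (W(K, x) = (0*K)*1 - 1*(-185/3) = 0*1 + 185/3 = 0 + 185/3 = 185/3)
sqrt(W(43, -191) + k(215, 188)) = sqrt(185/3 + 188) = sqrt(749/3) = sqrt(2247)/3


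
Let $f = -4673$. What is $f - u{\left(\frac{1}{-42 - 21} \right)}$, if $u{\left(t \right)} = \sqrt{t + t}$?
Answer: $-4673 - \frac{i \sqrt{14}}{21} \approx -4673.0 - 0.17817 i$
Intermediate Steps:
$u{\left(t \right)} = \sqrt{2} \sqrt{t}$ ($u{\left(t \right)} = \sqrt{2 t} = \sqrt{2} \sqrt{t}$)
$f - u{\left(\frac{1}{-42 - 21} \right)} = -4673 - \sqrt{2} \sqrt{\frac{1}{-42 - 21}} = -4673 - \sqrt{2} \sqrt{\frac{1}{-63}} = -4673 - \sqrt{2} \sqrt{- \frac{1}{63}} = -4673 - \sqrt{2} \frac{i \sqrt{7}}{21} = -4673 - \frac{i \sqrt{14}}{21}$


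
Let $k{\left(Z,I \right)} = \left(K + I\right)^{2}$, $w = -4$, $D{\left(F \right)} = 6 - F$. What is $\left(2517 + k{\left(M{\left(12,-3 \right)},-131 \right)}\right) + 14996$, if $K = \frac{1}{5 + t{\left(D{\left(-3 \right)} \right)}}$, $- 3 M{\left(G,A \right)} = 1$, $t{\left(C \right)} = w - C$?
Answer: $\frac{2221233}{64} \approx 34707.0$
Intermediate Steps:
$t{\left(C \right)} = -4 - C$
$M{\left(G,A \right)} = - \frac{1}{3}$ ($M{\left(G,A \right)} = \left(- \frac{1}{3}\right) 1 = - \frac{1}{3}$)
$K = - \frac{1}{8}$ ($K = \frac{1}{5 - \left(10 + 3\right)} = \frac{1}{5 - 13} = \frac{1}{-8} = - \frac{1}{8} \approx -0.125$)
$k{\left(Z,I \right)} = \left(- \frac{1}{8} + I\right)^{2}$
$\left(2517 + k{\left(M{\left(12,-3 \right)},-131 \right)}\right) + 14996 = \left(2517 + \frac{\left(-1 + 8 \left(-131\right)\right)^{2}}{64}\right) + 14996 = \left(2517 + \frac{\left(-1 - 1048\right)^{2}}{64}\right) + 14996 = \left(2517 + \frac{\left(-1049\right)^{2}}{64}\right) + 14996 = \left(2517 + \frac{1}{64} \cdot 1100401\right) + 14996 = \left(2517 + \frac{1100401}{64}\right) + 14996 = \frac{1261489}{64} + 14996 = \frac{2221233}{64}$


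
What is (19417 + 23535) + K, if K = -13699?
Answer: 29253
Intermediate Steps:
(19417 + 23535) + K = (19417 + 23535) - 13699 = 42952 - 13699 = 29253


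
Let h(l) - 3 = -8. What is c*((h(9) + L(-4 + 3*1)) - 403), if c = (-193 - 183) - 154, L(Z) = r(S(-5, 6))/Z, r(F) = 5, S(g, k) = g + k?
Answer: 218890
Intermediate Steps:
h(l) = -5 (h(l) = 3 - 8 = -5)
L(Z) = 5/Z
c = -530 (c = -376 - 154 = -530)
c*((h(9) + L(-4 + 3*1)) - 403) = -530*((-5 + 5/(-4 + 3*1)) - 403) = -530*((-5 + 5/(-4 + 3)) - 403) = -530*((-5 + 5/(-1)) - 403) = -530*((-5 + 5*(-1)) - 403) = -530*((-5 - 5) - 403) = -530*(-10 - 403) = -530*(-413) = 218890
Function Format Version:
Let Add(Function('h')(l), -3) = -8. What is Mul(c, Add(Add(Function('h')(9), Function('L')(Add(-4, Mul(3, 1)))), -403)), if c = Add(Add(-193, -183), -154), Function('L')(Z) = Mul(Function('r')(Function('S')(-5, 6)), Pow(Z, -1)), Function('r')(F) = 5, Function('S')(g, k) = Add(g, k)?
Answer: 218890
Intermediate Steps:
Function('h')(l) = -5 (Function('h')(l) = Add(3, -8) = -5)
Function('L')(Z) = Mul(5, Pow(Z, -1))
c = -530 (c = Add(-376, -154) = -530)
Mul(c, Add(Add(Function('h')(9), Function('L')(Add(-4, Mul(3, 1)))), -403)) = Mul(-530, Add(Add(-5, Mul(5, Pow(Add(-4, Mul(3, 1)), -1))), -403)) = Mul(-530, Add(Add(-5, Mul(5, Pow(Add(-4, 3), -1))), -403)) = Mul(-530, Add(Add(-5, Mul(5, Pow(-1, -1))), -403)) = Mul(-530, Add(Add(-5, Mul(5, -1)), -403)) = Mul(-530, Add(Add(-5, -5), -403)) = Mul(-530, Add(-10, -403)) = Mul(-530, -413) = 218890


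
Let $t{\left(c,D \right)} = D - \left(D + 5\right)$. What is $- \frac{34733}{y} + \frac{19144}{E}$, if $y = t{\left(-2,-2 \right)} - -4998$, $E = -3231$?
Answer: $- \frac{207808315}{16132383} \approx -12.881$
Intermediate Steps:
$t{\left(c,D \right)} = -5$ ($t{\left(c,D \right)} = D - \left(5 + D\right) = -5$)
$y = 4993$ ($y = -5 - -4998 = -5 + 4998 = 4993$)
$- \frac{34733}{y} + \frac{19144}{E} = - \frac{34733}{4993} + \frac{19144}{-3231} = \left(-34733\right) \frac{1}{4993} + 19144 \left(- \frac{1}{3231}\right) = - \frac{34733}{4993} - \frac{19144}{3231} = - \frac{207808315}{16132383}$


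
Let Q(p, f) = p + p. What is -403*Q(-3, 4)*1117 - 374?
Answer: 2700532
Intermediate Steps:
Q(p, f) = 2*p
-403*Q(-3, 4)*1117 - 374 = -806*(-3)*1117 - 374 = -403*(-6)*1117 - 374 = 2418*1117 - 374 = 2700906 - 374 = 2700532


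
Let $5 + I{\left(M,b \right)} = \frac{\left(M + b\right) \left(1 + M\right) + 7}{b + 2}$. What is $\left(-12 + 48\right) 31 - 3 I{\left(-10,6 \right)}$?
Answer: $\frac{8919}{8} \approx 1114.9$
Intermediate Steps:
$I{\left(M,b \right)} = -5 + \frac{7 + \left(1 + M\right) \left(M + b\right)}{2 + b}$ ($I{\left(M,b \right)} = -5 + \frac{\left(M + b\right) \left(1 + M\right) + 7}{b + 2} = -5 + \frac{\left(1 + M\right) \left(M + b\right) + 7}{2 + b} = -5 + \frac{7 + \left(1 + M\right) \left(M + b\right)}{2 + b}$)
$\left(-12 + 48\right) 31 - 3 I{\left(-10,6 \right)} = \left(-12 + 48\right) 31 - 3 \frac{-3 - 10 + \left(-10\right)^{2} - 24 - 60}{2 + 6} = 36 \cdot 31 - 3 \frac{-3 - 10 + 100 - 24 - 60}{8} = 1116 - 3 \cdot \frac{1}{8} \cdot 3 = 1116 - 3 \cdot \frac{3}{8} = 1116 - \frac{9}{8} = \frac{8919}{8}$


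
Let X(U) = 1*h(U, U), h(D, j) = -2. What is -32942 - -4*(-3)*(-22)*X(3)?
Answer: -33470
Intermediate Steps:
X(U) = -2 (X(U) = 1*(-2) = -2)
-32942 - -4*(-3)*(-22)*X(3) = -32942 - -4*(-3)*(-22)*(-2) = -32942 - 12*(-22)*(-2) = -32942 - (-264)*(-2) = -32942 - 1*528 = -32942 - 528 = -33470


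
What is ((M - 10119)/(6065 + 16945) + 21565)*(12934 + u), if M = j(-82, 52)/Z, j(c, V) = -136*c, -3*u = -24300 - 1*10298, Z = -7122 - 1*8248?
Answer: 5597925978333412/10609911 ≈ 5.2761e+8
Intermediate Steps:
Z = -15370 (Z = -7122 - 8248 = -15370)
u = 34598/3 (u = -(-24300 - 1*10298)/3 = -(-24300 - 10298)/3 = -⅓*(-34598) = 34598/3 ≈ 11533.)
M = -5576/7685 (M = -136*(-82)/(-15370) = 11152*(-1/15370) = -5576/7685 ≈ -0.72557)
((M - 10119)/(6065 + 16945) + 21565)*(12934 + u) = ((-5576/7685 - 10119)/(6065 + 16945) + 21565)*(12934 + 34598/3) = (-77770091/7685/23010 + 21565)*(73400/3) = (-77770091/7685*1/23010 + 21565)*(73400/3) = (-77770091/176831850 + 21565)*(73400/3) = (3813301075159/176831850)*(73400/3) = 5597925978333412/10609911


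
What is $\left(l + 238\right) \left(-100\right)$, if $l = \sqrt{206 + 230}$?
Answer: $-23800 - 200 \sqrt{109} \approx -25888.0$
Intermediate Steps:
$l = 2 \sqrt{109}$ ($l = \sqrt{436} = 2 \sqrt{109} \approx 20.881$)
$\left(l + 238\right) \left(-100\right) = \left(2 \sqrt{109} + 238\right) \left(-100\right) = \left(238 + 2 \sqrt{109}\right) \left(-100\right) = -23800 - 200 \sqrt{109}$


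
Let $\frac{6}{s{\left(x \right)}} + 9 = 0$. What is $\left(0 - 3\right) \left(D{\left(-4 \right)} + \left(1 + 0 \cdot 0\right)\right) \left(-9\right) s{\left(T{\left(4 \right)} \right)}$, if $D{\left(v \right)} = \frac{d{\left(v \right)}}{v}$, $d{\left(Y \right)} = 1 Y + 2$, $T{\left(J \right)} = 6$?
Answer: $-27$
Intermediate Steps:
$d{\left(Y \right)} = 2 + Y$ ($d{\left(Y \right)} = Y + 2 = 2 + Y$)
$s{\left(x \right)} = - \frac{2}{3}$ ($s{\left(x \right)} = \frac{6}{-9 + 0} = \frac{6}{-9} = 6 \left(- \frac{1}{9}\right) = - \frac{2}{3}$)
$D{\left(v \right)} = \frac{2 + v}{v}$
$\left(0 - 3\right) \left(D{\left(-4 \right)} + \left(1 + 0 \cdot 0\right)\right) \left(-9\right) s{\left(T{\left(4 \right)} \right)} = \left(0 - 3\right) \left(\frac{2 - 4}{-4} + \left(1 + 0 \cdot 0\right)\right) \left(-9\right) \left(- \frac{2}{3}\right) = - 3 \left(\left(- \frac{1}{4}\right) \left(-2\right) + \left(1 + 0\right)\right) \left(-9\right) \left(- \frac{2}{3}\right) = - 3 \left(\frac{1}{2} + 1\right) \left(-9\right) \left(- \frac{2}{3}\right) = \left(-3\right) \frac{3}{2} \left(-9\right) \left(- \frac{2}{3}\right) = \left(- \frac{9}{2}\right) \left(-9\right) \left(- \frac{2}{3}\right) = \frac{81}{2} \left(- \frac{2}{3}\right) = -27$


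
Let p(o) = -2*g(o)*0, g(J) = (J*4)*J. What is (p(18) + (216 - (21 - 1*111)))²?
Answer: 93636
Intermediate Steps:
g(J) = 4*J² (g(J) = (4*J)*J = 4*J²)
p(o) = 0 (p(o) = -8*o²*0 = 0)
(p(18) + (216 - (21 - 1*111)))² = (0 + (216 - (21 - 1*111)))² = (0 + (216 - (21 - 111)))² = (0 + (216 - 1*(-90)))² = (0 + (216 + 90))² = (0 + 306)² = 306² = 93636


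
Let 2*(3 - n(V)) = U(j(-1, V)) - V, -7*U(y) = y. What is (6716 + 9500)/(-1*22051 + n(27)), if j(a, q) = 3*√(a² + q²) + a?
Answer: -3890737312/5286798427 - 113512*√730/15860395281 ≈ -0.73613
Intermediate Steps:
j(a, q) = a + 3*√(a² + q²)
U(y) = -y/7
n(V) = 41/14 + V/2 + 3*√(1 + V²)/14 (n(V) = 3 - (-(-1 + 3*√((-1)² + V²))/7 - V)/2 = 3 - (-(-1 + 3*√(1 + V²))/7 - V)/2 = 3 - ((⅐ - 3*√(1 + V²)/7) - V)/2 = 3 - (⅐ - V - 3*√(1 + V²)/7)/2 = 3 + (-1/14 + V/2 + 3*√(1 + V²)/14) = 41/14 + V/2 + 3*√(1 + V²)/14)
(6716 + 9500)/(-1*22051 + n(27)) = (6716 + 9500)/(-1*22051 + (41/14 + (½)*27 + 3*√(1 + 27²)/14)) = 16216/(-22051 + (41/14 + 27/2 + 3*√(1 + 729)/14)) = 16216/(-22051 + (41/14 + 27/2 + 3*√730/14)) = 16216/(-22051 + (115/7 + 3*√730/14)) = 16216/(-154242/7 + 3*√730/14)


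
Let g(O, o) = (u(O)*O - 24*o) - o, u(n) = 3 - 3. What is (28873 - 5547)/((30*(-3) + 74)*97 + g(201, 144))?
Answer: -11663/2576 ≈ -4.5276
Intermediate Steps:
u(n) = 0
g(O, o) = -25*o (g(O, o) = (0*O - 24*o) - o = (0 - 24*o) - o = -24*o - o = -25*o)
(28873 - 5547)/((30*(-3) + 74)*97 + g(201, 144)) = (28873 - 5547)/((30*(-3) + 74)*97 - 25*144) = 23326/((-90 + 74)*97 - 3600) = 23326/(-16*97 - 3600) = 23326/(-1552 - 3600) = 23326/(-5152) = 23326*(-1/5152) = -11663/2576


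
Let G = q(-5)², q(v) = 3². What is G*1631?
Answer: 132111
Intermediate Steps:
q(v) = 9
G = 81 (G = 9² = 81)
G*1631 = 81*1631 = 132111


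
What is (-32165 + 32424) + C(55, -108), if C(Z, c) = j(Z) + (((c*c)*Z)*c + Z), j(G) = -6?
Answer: -69283852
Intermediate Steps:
C(Z, c) = -6 + Z + Z*c³ (C(Z, c) = -6 + (((c*c)*Z)*c + Z) = -6 + ((c²*Z)*c + Z) = -6 + ((Z*c²)*c + Z) = -6 + (Z*c³ + Z) = -6 + (Z + Z*c³) = -6 + Z + Z*c³)
(-32165 + 32424) + C(55, -108) = (-32165 + 32424) + (-6 + 55 + 55*(-108)³) = 259 + (-6 + 55 + 55*(-1259712)) = 259 + (-6 + 55 - 69284160) = 259 - 69284111 = -69283852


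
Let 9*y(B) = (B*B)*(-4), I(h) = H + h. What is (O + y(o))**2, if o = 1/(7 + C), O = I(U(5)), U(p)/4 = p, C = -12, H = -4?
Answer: 12931216/50625 ≈ 255.43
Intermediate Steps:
U(p) = 4*p
I(h) = -4 + h
O = 16 (O = -4 + 4*5 = -4 + 20 = 16)
o = -1/5 (o = 1/(7 - 12) = 1/(-5) = -1/5 ≈ -0.20000)
y(B) = -4*B**2/9 (y(B) = ((B*B)*(-4))/9 = (B**2*(-4))/9 = (-4*B**2)/9 = -4*B**2/9)
(O + y(o))**2 = (16 - 4*(-1/5)**2/9)**2 = (16 - 4/9*1/25)**2 = (16 - 4/225)**2 = (3596/225)**2 = 12931216/50625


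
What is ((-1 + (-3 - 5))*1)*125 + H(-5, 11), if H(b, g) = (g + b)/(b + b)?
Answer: -5628/5 ≈ -1125.6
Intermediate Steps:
H(b, g) = (b + g)/(2*b) (H(b, g) = (b + g)/((2*b)) = (b + g)*(1/(2*b)) = (b + g)/(2*b))
((-1 + (-3 - 5))*1)*125 + H(-5, 11) = ((-1 + (-3 - 5))*1)*125 + (1/2)*(-5 + 11)/(-5) = ((-1 - 8)*1)*125 + (1/2)*(-1/5)*6 = -9*1*125 - 3/5 = -9*125 - 3/5 = -1125 - 3/5 = -5628/5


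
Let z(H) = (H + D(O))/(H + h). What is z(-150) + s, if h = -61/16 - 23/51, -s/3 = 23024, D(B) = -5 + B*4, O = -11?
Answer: -8694551904/125879 ≈ -69071.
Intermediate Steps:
D(B) = -5 + 4*B
s = -69072 (s = -3*23024 = -69072)
h = -3479/816 (h = -61*1/16 - 23*1/51 = -61/16 - 23/51 = -3479/816 ≈ -4.2635)
z(H) = (-49 + H)/(-3479/816 + H) (z(H) = (H + (-5 + 4*(-11)))/(H - 3479/816) = (H + (-5 - 44))/(-3479/816 + H) = (H - 49)/(-3479/816 + H) = (-49 + H)/(-3479/816 + H))
z(-150) + s = 816*(-49 - 150)/(-3479 + 816*(-150)) - 69072 = 816*(-199)/(-3479 - 122400) - 69072 = 816*(-199)/(-125879) - 69072 = 816*(-1/125879)*(-199) - 69072 = 162384/125879 - 69072 = -8694551904/125879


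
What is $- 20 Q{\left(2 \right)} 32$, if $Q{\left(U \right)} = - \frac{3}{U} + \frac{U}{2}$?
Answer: $320$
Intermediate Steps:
$Q{\left(U \right)} = \frac{U}{2} - \frac{3}{U}$ ($Q{\left(U \right)} = - \frac{3}{U} + U \frac{1}{2} = - \frac{3}{U} + \frac{U}{2} = \frac{U}{2} - \frac{3}{U}$)
$- 20 Q{\left(2 \right)} 32 = - 20 \left(\frac{1}{2} \cdot 2 - \frac{3}{2}\right) 32 = - 20 \left(1 - \frac{3}{2}\right) 32 = \left(-20\right) \left(- \frac{1}{2}\right) 32 = 10 \cdot 32 = 320$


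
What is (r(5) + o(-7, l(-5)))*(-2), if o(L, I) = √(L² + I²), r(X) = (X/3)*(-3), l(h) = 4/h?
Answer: 10 - 2*√1241/5 ≈ -4.0911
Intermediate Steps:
r(X) = -X (r(X) = (X*(⅓))*(-3) = (X/3)*(-3) = -X)
o(L, I) = √(I² + L²)
(r(5) + o(-7, l(-5)))*(-2) = (-1*5 + √((4/(-5))² + (-7)²))*(-2) = (-5 + √((4*(-⅕))² + 49))*(-2) = (-5 + √((-⅘)² + 49))*(-2) = (-5 + √(16/25 + 49))*(-2) = (-5 + √(1241/25))*(-2) = (-5 + √1241/5)*(-2) = 10 - 2*√1241/5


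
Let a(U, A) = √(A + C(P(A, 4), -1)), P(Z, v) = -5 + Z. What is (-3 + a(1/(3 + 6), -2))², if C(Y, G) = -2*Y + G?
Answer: (3 - √11)² ≈ 0.10025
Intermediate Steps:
C(Y, G) = G - 2*Y
a(U, A) = √(9 - A) (a(U, A) = √(A + (-1 - 2*(-5 + A))) = √(A + (-1 + (10 - 2*A))) = √(A + (9 - 2*A)) = √(9 - A))
(-3 + a(1/(3 + 6), -2))² = (-3 + √(9 - 1*(-2)))² = (-3 + √(9 + 2))² = (-3 + √11)²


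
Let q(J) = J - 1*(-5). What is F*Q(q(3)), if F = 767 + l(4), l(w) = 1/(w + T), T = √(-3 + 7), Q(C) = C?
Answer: 18412/3 ≈ 6137.3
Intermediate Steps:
q(J) = 5 + J (q(J) = J + 5 = 5 + J)
T = 2 (T = √4 = 2)
l(w) = 1/(2 + w) (l(w) = 1/(w + 2) = 1/(2 + w))
F = 4603/6 (F = 767 + 1/(2 + 4) = 767 + 1/6 = 767 + ⅙ = 4603/6 ≈ 767.17)
F*Q(q(3)) = 4603*(5 + 3)/6 = (4603/6)*8 = 18412/3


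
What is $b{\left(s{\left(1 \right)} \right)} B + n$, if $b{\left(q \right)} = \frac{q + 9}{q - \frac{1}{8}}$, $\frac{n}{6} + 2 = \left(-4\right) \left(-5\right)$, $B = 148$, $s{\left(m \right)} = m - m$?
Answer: $-10548$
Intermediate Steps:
$s{\left(m \right)} = 0$
$n = 108$ ($n = -12 + 6 \left(\left(-4\right) \left(-5\right)\right) = -12 + 6 \cdot 20 = -12 + 120 = 108$)
$b{\left(q \right)} = \frac{9 + q}{- \frac{1}{8} + q}$ ($b{\left(q \right)} = \frac{9 + q}{q - \frac{1}{8}} = \frac{9 + q}{- \frac{1}{8} + q}$)
$b{\left(s{\left(1 \right)} \right)} B + n = \frac{8 \left(9 + 0\right)}{-1 + 8 \cdot 0} \cdot 148 + 108 = 8 \frac{1}{-1 + 0} \cdot 9 \cdot 148 + 108 = 8 \frac{1}{-1} \cdot 9 \cdot 148 + 108 = 8 \left(-1\right) 9 \cdot 148 + 108 = \left(-72\right) 148 + 108 = -10656 + 108 = -10548$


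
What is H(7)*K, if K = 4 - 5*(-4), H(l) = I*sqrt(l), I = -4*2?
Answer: -192*sqrt(7) ≈ -507.98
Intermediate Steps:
I = -8
H(l) = -8*sqrt(l)
K = 24 (K = 4 + 20 = 24)
H(7)*K = -8*sqrt(7)*24 = -192*sqrt(7)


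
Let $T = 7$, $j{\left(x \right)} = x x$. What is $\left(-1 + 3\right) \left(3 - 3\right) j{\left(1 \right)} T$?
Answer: $0$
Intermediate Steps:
$j{\left(x \right)} = x^{2}$
$\left(-1 + 3\right) \left(3 - 3\right) j{\left(1 \right)} T = \left(-1 + 3\right) \left(3 - 3\right) 1^{2} \cdot 7 = 2 \left(3 - 3\right) 1 \cdot 7 = 2 \cdot 0 \cdot 1 \cdot 7 = 0 \cdot 1 \cdot 7 = 0 \cdot 7 = 0$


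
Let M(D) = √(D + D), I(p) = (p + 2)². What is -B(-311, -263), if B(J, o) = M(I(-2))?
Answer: 0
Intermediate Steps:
I(p) = (2 + p)²
M(D) = √2*√D (M(D) = √(2*D) = √2*√D)
B(J, o) = 0 (B(J, o) = √2*√((2 - 2)²) = √2*√(0²) = √2*√0 = √2*0 = 0)
-B(-311, -263) = -1*0 = 0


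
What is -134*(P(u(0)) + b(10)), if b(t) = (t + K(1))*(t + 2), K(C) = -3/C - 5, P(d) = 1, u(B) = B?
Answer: -3350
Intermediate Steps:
K(C) = -5 - 3/C
b(t) = (-8 + t)*(2 + t) (b(t) = (t + (-5 - 3/1))*(t + 2) = (t + (-5 - 3*1))*(2 + t) = (t + (-5 - 3))*(2 + t) = (t - 8)*(2 + t) = (-8 + t)*(2 + t))
-134*(P(u(0)) + b(10)) = -134*(1 + (-16 + 10**2 - 6*10)) = -134*(1 + (-16 + 100 - 60)) = -134*(1 + 24) = -134*25 = -3350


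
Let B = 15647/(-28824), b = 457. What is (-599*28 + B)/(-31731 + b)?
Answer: 483451775/901441776 ≈ 0.53631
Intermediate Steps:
B = -15647/28824 (B = 15647*(-1/28824) = -15647/28824 ≈ -0.54285)
(-599*28 + B)/(-31731 + b) = (-599*28 - 15647/28824)/(-31731 + 457) = (-16772 - 15647/28824)/(-31274) = -483451775/28824*(-1/31274) = 483451775/901441776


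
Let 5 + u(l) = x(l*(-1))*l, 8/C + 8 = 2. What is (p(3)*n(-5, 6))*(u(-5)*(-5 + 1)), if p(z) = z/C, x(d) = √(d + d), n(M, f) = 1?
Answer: -45 - 45*√10 ≈ -187.30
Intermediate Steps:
x(d) = √2*√d (x(d) = √(2*d) = √2*√d)
C = -4/3 (C = 8/(-8 + 2) = 8/(-6) = 8*(-⅙) = -4/3 ≈ -1.3333)
u(l) = -5 + l*√2*√(-l) (u(l) = -5 + (√2*√(l*(-1)))*l = -5 + (√2*√(-l))*l = -5 + l*√2*√(-l))
p(z) = -3*z/4 (p(z) = z/(-4/3) = z*(-¾) = -3*z/4)
(p(3)*n(-5, 6))*(u(-5)*(-5 + 1)) = (-¾*3*1)*((-5 - √2*(-1*(-5))^(3/2))*(-5 + 1)) = (-9/4*1)*((-5 - √2*5^(3/2))*(-4)) = -9*(-5 - √2*5*√5)*(-4)/4 = -9*(-5 - 5*√10)*(-4)/4 = -9*(20 + 20*√10)/4 = -45 - 45*√10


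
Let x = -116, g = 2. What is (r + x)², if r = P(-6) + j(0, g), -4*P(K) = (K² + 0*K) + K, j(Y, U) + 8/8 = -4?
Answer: 66049/4 ≈ 16512.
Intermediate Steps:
j(Y, U) = -5 (j(Y, U) = -1 - 4 = -5)
P(K) = -K/4 - K²/4 (P(K) = -((K² + 0*K) + K)/4 = -((K² + 0) + K)/4 = -(K² + K)/4 = -(K + K²)/4 = -K/4 - K²/4)
r = -25/2 (r = -¼*(-6)*(1 - 6) - 5 = -¼*(-6)*(-5) - 5 = -15/2 - 5 = -25/2 ≈ -12.500)
(r + x)² = (-25/2 - 116)² = (-257/2)² = 66049/4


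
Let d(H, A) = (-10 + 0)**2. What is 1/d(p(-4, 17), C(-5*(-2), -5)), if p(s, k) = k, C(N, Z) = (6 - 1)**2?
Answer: 1/100 ≈ 0.010000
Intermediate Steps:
C(N, Z) = 25 (C(N, Z) = 5**2 = 25)
d(H, A) = 100 (d(H, A) = (-10)**2 = 100)
1/d(p(-4, 17), C(-5*(-2), -5)) = 1/100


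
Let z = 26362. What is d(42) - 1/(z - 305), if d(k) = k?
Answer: 1094393/26057 ≈ 42.000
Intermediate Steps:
d(42) - 1/(z - 305) = 42 - 1/(26362 - 305) = 42 - 1/26057 = 1094393/26057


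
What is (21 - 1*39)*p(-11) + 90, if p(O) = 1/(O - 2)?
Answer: 1188/13 ≈ 91.385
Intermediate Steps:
p(O) = 1/(-2 + O)
(21 - 1*39)*p(-11) + 90 = (21 - 1*39)/(-2 - 11) + 90 = (21 - 39)/(-13) + 90 = -18*(-1/13) + 90 = 18/13 + 90 = 1188/13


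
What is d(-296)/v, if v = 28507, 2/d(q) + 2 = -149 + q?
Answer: -2/12742629 ≈ -1.5695e-7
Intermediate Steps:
d(q) = 2/(-151 + q) (d(q) = 2/(-2 + (-149 + q)) = 2/(-151 + q))
d(-296)/v = (2/(-151 - 296))/28507 = (2/(-447))*(1/28507) = (2*(-1/447))*(1/28507) = -2/447*1/28507 = -2/12742629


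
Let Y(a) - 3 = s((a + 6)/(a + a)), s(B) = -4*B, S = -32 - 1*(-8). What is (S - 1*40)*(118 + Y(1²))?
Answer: -6848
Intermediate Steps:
S = -24 (S = -32 + 8 = -24)
Y(a) = 3 - 2*(6 + a)/a (Y(a) = 3 - 4*(a + 6)/(a + a) = 3 - 4*(6 + a)/(2*a) = 3 - 4*(6 + a)*1/(2*a) = 3 - 2*(6 + a)/a)
(S - 1*40)*(118 + Y(1²)) = (-24 - 1*40)*(118 + (-12 + 1²)/(1²)) = (-24 - 40)*(118 + (-12 + 1)/1) = -64*(118 + 1*(-11)) = -64*(118 - 11) = -64*107 = -6848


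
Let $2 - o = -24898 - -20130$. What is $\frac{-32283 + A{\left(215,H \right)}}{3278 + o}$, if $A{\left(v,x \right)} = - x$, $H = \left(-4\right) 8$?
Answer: $- \frac{32251}{8048} \approx -4.0073$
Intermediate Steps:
$H = -32$
$o = 4770$ ($o = 2 - \left(-24898 - -20130\right) = 2 - \left(-24898 + 20130\right) = 2 - -4768 = 2 + 4768 = 4770$)
$\frac{-32283 + A{\left(215,H \right)}}{3278 + o} = \frac{-32283 - -32}{3278 + 4770} = \frac{-32283 + 32}{8048} = \left(-32251\right) \frac{1}{8048} = - \frac{32251}{8048}$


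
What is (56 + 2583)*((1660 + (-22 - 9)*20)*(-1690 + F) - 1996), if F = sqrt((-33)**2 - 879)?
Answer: -4643573844 + 2744560*sqrt(210) ≈ -4.6038e+9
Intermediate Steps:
F = sqrt(210) (F = sqrt(1089 - 879) = sqrt(210) ≈ 14.491)
(56 + 2583)*((1660 + (-22 - 9)*20)*(-1690 + F) - 1996) = (56 + 2583)*((1660 + (-22 - 9)*20)*(-1690 + sqrt(210)) - 1996) = 2639*((1660 - 31*20)*(-1690 + sqrt(210)) - 1996) = 2639*((1660 - 620)*(-1690 + sqrt(210)) - 1996) = 2639*(1040*(-1690 + sqrt(210)) - 1996) = 2639*((-1757600 + 1040*sqrt(210)) - 1996) = 2639*(-1759596 + 1040*sqrt(210)) = -4643573844 + 2744560*sqrt(210)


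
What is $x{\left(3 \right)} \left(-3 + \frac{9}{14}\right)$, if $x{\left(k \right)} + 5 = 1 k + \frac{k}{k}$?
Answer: $\frac{33}{14} \approx 2.3571$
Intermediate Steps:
$x{\left(k \right)} = -4 + k$ ($x{\left(k \right)} = -5 + \left(1 k + \frac{k}{k}\right) = -5 + \left(k + 1\right) = -5 + \left(1 + k\right) = -4 + k$)
$x{\left(3 \right)} \left(-3 + \frac{9}{14}\right) = \left(-4 + 3\right) \left(-3 + \frac{9}{14}\right) = - (-3 + 9 \cdot \frac{1}{14}) = - (-3 + \frac{9}{14}) = \left(-1\right) \left(- \frac{33}{14}\right) = \frac{33}{14}$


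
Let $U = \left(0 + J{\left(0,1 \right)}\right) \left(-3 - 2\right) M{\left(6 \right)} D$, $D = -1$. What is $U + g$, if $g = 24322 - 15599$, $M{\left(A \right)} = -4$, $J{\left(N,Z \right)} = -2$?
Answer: $8763$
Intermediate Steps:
$g = 8723$ ($g = 24322 - 15599 = 8723$)
$U = 40$ ($U = \left(0 - 2\right) \left(-3 - 2\right) \left(-4\right) \left(-1\right) = \left(-2\right) \left(-5\right) \left(-4\right) \left(-1\right) = 10 \left(-4\right) \left(-1\right) = \left(-40\right) \left(-1\right) = 40$)
$U + g = 40 + 8723 = 8763$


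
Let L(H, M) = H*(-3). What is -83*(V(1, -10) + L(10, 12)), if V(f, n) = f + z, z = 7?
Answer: 1826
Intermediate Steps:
V(f, n) = 7 + f (V(f, n) = f + 7 = 7 + f)
L(H, M) = -3*H
-83*(V(1, -10) + L(10, 12)) = -83*((7 + 1) - 3*10) = -83*(8 - 30) = -83*(-22) = 1826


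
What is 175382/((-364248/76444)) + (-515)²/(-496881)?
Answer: -92524045632784/2513720979 ≈ -36808.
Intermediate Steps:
175382/((-364248/76444)) + (-515)²/(-496881) = 175382/((-364248*1/76444)) + 265225*(-1/496881) = 175382/(-91062/19111) - 265225/496881 = 175382*(-19111/91062) - 265225/496881 = -1675862701/45531 - 265225/496881 = -92524045632784/2513720979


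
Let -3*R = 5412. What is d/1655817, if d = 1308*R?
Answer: -786544/551939 ≈ -1.4251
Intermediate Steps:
R = -1804 (R = -⅓*5412 = -1804)
d = -2359632 (d = 1308*(-1804) = -2359632)
d/1655817 = -2359632/1655817 = -2359632*1/1655817 = -786544/551939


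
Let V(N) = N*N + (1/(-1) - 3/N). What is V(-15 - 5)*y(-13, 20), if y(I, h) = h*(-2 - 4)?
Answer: -47898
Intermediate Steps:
y(I, h) = -6*h (y(I, h) = h*(-6) = -6*h)
V(N) = -1 + N**2 - 3/N (V(N) = N**2 + (1*(-1) - 3/N) = N**2 + (-1 - 3/N) = -1 + N**2 - 3/N)
V(-15 - 5)*y(-13, 20) = ((-3 + (-15 - 5)**3 - (-15 - 5))/(-15 - 5))*(-6*20) = ((-3 + (-20)**3 - 1*(-20))/(-20))*(-120) = -(-3 - 8000 + 20)/20*(-120) = -1/20*(-7983)*(-120) = (7983/20)*(-120) = -47898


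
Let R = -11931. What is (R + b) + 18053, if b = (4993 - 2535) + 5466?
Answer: 14046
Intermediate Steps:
b = 7924 (b = 2458 + 5466 = 7924)
(R + b) + 18053 = (-11931 + 7924) + 18053 = -4007 + 18053 = 14046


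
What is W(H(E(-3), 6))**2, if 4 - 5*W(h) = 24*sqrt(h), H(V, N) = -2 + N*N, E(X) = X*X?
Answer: 784 - 192*sqrt(34)/25 ≈ 739.22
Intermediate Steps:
E(X) = X**2
H(V, N) = -2 + N**2
W(h) = 4/5 - 24*sqrt(h)/5
W(H(E(-3), 6))**2 = (4/5 - 24*sqrt(-2 + 6**2)/5)**2 = (4/5 - 24*sqrt(-2 + 36)/5)**2 = (4/5 - 24*sqrt(34)/5)**2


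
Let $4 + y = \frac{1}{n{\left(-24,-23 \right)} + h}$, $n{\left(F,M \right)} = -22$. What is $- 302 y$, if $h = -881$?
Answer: $\frac{1091126}{903} \approx 1208.3$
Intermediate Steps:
$y = - \frac{3613}{903}$ ($y = -4 + \frac{1}{-22 - 881} = -4 + \frac{1}{-903} = -4 - \frac{1}{903} = - \frac{3613}{903} \approx -4.0011$)
$- 302 y = \left(-302\right) \left(- \frac{3613}{903}\right) = \frac{1091126}{903}$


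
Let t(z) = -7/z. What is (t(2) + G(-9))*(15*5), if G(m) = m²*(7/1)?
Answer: 84525/2 ≈ 42263.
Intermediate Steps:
G(m) = 7*m² (G(m) = m²*(7*1) = m²*7 = 7*m²)
(t(2) + G(-9))*(15*5) = (-7/2 + 7*(-9)²)*(15*5) = (-7*½ + 7*81)*75 = (-7/2 + 567)*75 = (1127/2)*75 = 84525/2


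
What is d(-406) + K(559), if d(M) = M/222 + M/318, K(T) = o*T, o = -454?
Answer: -497680436/1961 ≈ -2.5379e+5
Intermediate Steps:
K(T) = -454*T
d(M) = 15*M/1961 (d(M) = M*(1/222) + M*(1/318) = M/222 + M/318 = 15*M/1961)
d(-406) + K(559) = (15/1961)*(-406) - 454*559 = -6090/1961 - 253786 = -497680436/1961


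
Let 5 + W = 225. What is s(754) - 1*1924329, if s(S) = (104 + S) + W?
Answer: -1923251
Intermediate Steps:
W = 220 (W = -5 + 225 = 220)
s(S) = 324 + S (s(S) = (104 + S) + 220 = 324 + S)
s(754) - 1*1924329 = (324 + 754) - 1*1924329 = 1078 - 1924329 = -1923251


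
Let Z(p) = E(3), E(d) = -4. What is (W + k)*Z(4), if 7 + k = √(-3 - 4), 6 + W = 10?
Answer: 12 - 4*I*√7 ≈ 12.0 - 10.583*I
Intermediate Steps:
W = 4 (W = -6 + 10 = 4)
Z(p) = -4
k = -7 + I*√7 (k = -7 + √(-3 - 4) = -7 + √(-7) = -7 + I*√7 ≈ -7.0 + 2.6458*I)
(W + k)*Z(4) = (4 + (-7 + I*√7))*(-4) = (-3 + I*√7)*(-4) = 12 - 4*I*√7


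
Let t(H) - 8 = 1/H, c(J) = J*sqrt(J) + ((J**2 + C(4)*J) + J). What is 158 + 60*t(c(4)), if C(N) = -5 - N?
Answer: 1261/2 ≈ 630.50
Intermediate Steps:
c(J) = J**2 + J**(3/2) - 8*J (c(J) = J*sqrt(J) + ((J**2 + (-5 - 1*4)*J) + J) = J**(3/2) + ((J**2 + (-5 - 4)*J) + J) = J**(3/2) + ((J**2 - 9*J) + J) = J**(3/2) + (J**2 - 8*J) = J**2 + J**(3/2) - 8*J)
t(H) = 8 + 1/H
158 + 60*t(c(4)) = 158 + 60*(8 + 1/(4**2 + 4**(3/2) - 8*4)) = 158 + 60*(8 + 1/(16 + 8 - 32)) = 158 + 60*(8 + 1/(-8)) = 158 + 60*(8 - 1/8) = 158 + 60*(63/8) = 158 + 945/2 = 1261/2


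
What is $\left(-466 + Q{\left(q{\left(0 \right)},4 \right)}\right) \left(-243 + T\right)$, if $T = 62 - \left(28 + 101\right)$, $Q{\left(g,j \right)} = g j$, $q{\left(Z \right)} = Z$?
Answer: $144460$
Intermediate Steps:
$T = -67$ ($T = 62 - 129 = -67$)
$\left(-466 + Q{\left(q{\left(0 \right)},4 \right)}\right) \left(-243 + T\right) = \left(-466 + 0 \cdot 4\right) \left(-243 - 67\right) = \left(-466 + 0\right) \left(-310\right) = \left(-466\right) \left(-310\right) = 144460$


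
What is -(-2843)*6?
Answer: 17058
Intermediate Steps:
-(-2843)*6 = -1*(-17058) = 17058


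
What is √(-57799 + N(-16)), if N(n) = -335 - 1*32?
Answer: I*√58166 ≈ 241.18*I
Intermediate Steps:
N(n) = -367 (N(n) = -335 - 32 = -367)
√(-57799 + N(-16)) = √(-57799 - 367) = √(-58166) = I*√58166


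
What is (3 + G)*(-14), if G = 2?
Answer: -70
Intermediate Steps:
(3 + G)*(-14) = (3 + 2)*(-14) = 5*(-14) = -70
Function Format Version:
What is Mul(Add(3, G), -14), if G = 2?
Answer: -70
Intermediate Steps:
Mul(Add(3, G), -14) = Mul(Add(3, 2), -14) = Mul(5, -14) = -70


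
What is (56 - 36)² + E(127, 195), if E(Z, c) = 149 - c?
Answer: 354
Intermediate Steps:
(56 - 36)² + E(127, 195) = (56 - 36)² + (149 - 1*195) = 20² + (149 - 195) = 400 - 46 = 354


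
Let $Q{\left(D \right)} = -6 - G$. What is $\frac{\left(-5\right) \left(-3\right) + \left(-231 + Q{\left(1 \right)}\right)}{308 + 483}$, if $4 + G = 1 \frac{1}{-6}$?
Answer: $- \frac{1307}{4746} \approx -0.27539$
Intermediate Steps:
$G = - \frac{25}{6}$ ($G = -4 + 1 \frac{1}{-6} = -4 + 1 \left(- \frac{1}{6}\right) = -4 - \frac{1}{6} = - \frac{25}{6} \approx -4.1667$)
$Q{\left(D \right)} = - \frac{11}{6}$ ($Q{\left(D \right)} = -6 - - \frac{25}{6} = -6 + \frac{25}{6} = - \frac{11}{6}$)
$\frac{\left(-5\right) \left(-3\right) + \left(-231 + Q{\left(1 \right)}\right)}{308 + 483} = \frac{\left(-5\right) \left(-3\right) - \frac{1397}{6}}{308 + 483} = \frac{15 - \frac{1397}{6}}{791} = \left(- \frac{1307}{6}\right) \frac{1}{791} = - \frac{1307}{4746}$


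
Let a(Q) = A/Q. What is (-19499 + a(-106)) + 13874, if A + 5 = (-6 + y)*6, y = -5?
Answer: -596179/106 ≈ -5624.3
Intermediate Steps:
A = -71 (A = -5 + (-6 - 5)*6 = -5 - 11*6 = -5 - 66 = -71)
a(Q) = -71/Q
(-19499 + a(-106)) + 13874 = (-19499 - 71/(-106)) + 13874 = (-19499 - 71*(-1/106)) + 13874 = (-19499 + 71/106) + 13874 = -2066823/106 + 13874 = -596179/106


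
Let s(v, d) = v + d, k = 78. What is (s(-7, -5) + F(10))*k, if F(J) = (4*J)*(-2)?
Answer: -7176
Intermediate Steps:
s(v, d) = d + v
F(J) = -8*J
(s(-7, -5) + F(10))*k = ((-5 - 7) - 8*10)*78 = (-12 - 80)*78 = -92*78 = -7176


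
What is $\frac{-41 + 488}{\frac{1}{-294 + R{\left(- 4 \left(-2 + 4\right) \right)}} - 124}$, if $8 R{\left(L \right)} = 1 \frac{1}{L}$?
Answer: $- \frac{8411199}{2333372} \approx -3.6047$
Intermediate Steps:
$R{\left(L \right)} = \frac{1}{8 L}$ ($R{\left(L \right)} = \frac{1 \frac{1}{L}}{8} = \frac{1}{8 L}$)
$\frac{-41 + 488}{\frac{1}{-294 + R{\left(- 4 \left(-2 + 4\right) \right)}} - 124} = \frac{-41 + 488}{\frac{1}{-294 + \frac{1}{8 \left(- 4 \left(-2 + 4\right)\right)}} - 124} = \frac{447}{\frac{1}{-294 + \frac{1}{8 \left(\left(-4\right) 2\right)}} - 124} = \frac{447}{\frac{1}{-294 + \frac{1}{8 \left(-8\right)}} - 124} = \frac{447}{\frac{1}{-294 + \frac{1}{8} \left(- \frac{1}{8}\right)} - 124} = \frac{447}{\frac{1}{-294 - \frac{1}{64}} - 124} = \frac{447}{\frac{1}{- \frac{18817}{64}} - 124} = \frac{447}{- \frac{64}{18817} - 124} = \frac{447}{- \frac{2333372}{18817}} = 447 \left(- \frac{18817}{2333372}\right) = - \frac{8411199}{2333372}$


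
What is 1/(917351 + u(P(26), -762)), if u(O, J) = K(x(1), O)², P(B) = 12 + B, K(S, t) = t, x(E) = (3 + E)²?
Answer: 1/918795 ≈ 1.0884e-6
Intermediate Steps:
u(O, J) = O²
1/(917351 + u(P(26), -762)) = 1/(917351 + (12 + 26)²) = 1/(917351 + 38²) = 1/(917351 + 1444) = 1/918795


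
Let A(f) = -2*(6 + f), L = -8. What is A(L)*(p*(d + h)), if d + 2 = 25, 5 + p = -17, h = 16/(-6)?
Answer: -5368/3 ≈ -1789.3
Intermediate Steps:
h = -8/3 (h = 16*(-⅙) = -8/3 ≈ -2.6667)
p = -22 (p = -5 - 17 = -22)
d = 23 (d = -2 + 25 = 23)
A(f) = -12 - 2*f
A(L)*(p*(d + h)) = (-12 - 2*(-8))*(-22*(23 - 8/3)) = (-12 + 16)*(-22*61/3) = 4*(-1342/3) = -5368/3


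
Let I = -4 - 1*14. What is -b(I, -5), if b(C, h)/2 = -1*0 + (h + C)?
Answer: 46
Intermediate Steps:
I = -18 (I = -4 - 14 = -18)
b(C, h) = 2*C + 2*h (b(C, h) = 2*(-1*0 + (h + C)) = 2*(0 + (C + h)) = 2*(C + h) = 2*C + 2*h)
-b(I, -5) = -(2*(-18) + 2*(-5)) = -(-36 - 10) = -1*(-46) = 46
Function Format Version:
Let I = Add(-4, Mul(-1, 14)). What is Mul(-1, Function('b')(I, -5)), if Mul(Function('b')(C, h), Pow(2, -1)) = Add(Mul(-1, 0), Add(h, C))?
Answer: 46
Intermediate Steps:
I = -18 (I = Add(-4, -14) = -18)
Function('b')(C, h) = Add(Mul(2, C), Mul(2, h)) (Function('b')(C, h) = Mul(2, Add(Mul(-1, 0), Add(h, C))) = Mul(2, Add(0, Add(C, h))) = Mul(2, Add(C, h)) = Add(Mul(2, C), Mul(2, h)))
Mul(-1, Function('b')(I, -5)) = Mul(-1, Add(Mul(2, -18), Mul(2, -5))) = Mul(-1, Add(-36, -10)) = Mul(-1, -46) = 46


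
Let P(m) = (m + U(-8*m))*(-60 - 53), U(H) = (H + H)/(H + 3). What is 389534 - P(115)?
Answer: 369327013/917 ≈ 4.0276e+5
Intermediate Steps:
U(H) = 2*H/(3 + H) (U(H) = (2*H)/(3 + H) = 2*H/(3 + H))
P(m) = -113*m + 1808*m/(3 - 8*m) (P(m) = (m + 2*(-8*m)/(3 - 8*m))*(-60 - 53) = (m - 16*m/(3 - 8*m))*(-113) = -113*m + 1808*m/(3 - 8*m))
389534 - P(115) = 389534 - 113*115*(-13 - 8*115)/(-3 + 8*115) = 389534 - 113*115*(-13 - 920)/(-3 + 920) = 389534 - 113*115*(-933)/917 = 389534 - 1*(-12124335/917) = 389534 + 12124335/917 = 369327013/917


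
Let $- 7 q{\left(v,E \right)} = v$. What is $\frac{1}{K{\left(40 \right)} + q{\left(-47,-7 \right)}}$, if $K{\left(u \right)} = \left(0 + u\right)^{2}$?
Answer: $\frac{7}{11247} \approx 0.00062239$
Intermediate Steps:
$q{\left(v,E \right)} = - \frac{v}{7}$
$K{\left(u \right)} = u^{2}$
$\frac{1}{K{\left(40 \right)} + q{\left(-47,-7 \right)}} = \frac{1}{40^{2} - - \frac{47}{7}} = \frac{1}{1600 + \frac{47}{7}} = \frac{1}{\frac{11247}{7}} = \frac{7}{11247}$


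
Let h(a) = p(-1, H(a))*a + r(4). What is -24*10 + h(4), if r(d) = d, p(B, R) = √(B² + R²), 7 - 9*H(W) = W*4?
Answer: -236 + 4*√2 ≈ -230.34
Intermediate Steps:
H(W) = 7/9 - 4*W/9 (H(W) = 7/9 - W*4/9 = 7/9 - 4*W/9)
h(a) = 4 + a*√(1 + (7/9 - 4*a/9)²) (h(a) = √((-1)² + (7/9 - 4*a/9)²)*a + 4 = √(1 + (7/9 - 4*a/9)²)*a + 4 = a*√(1 + (7/9 - 4*a/9)²) + 4 = 4 + a*√(1 + (7/9 - 4*a/9)²))
-24*10 + h(4) = -24*10 + (4 + (⅑)*4*√(81 + (-7 + 4*4)²)) = -240 + (4 + (⅑)*4*√(81 + (-7 + 16)²)) = -240 + (4 + (⅑)*4*√(81 + 9²)) = -240 + (4 + (⅑)*4*√(81 + 81)) = -240 + (4 + (⅑)*4*√162) = -240 + (4 + (⅑)*4*(9*√2)) = -240 + (4 + 4*√2) = -236 + 4*√2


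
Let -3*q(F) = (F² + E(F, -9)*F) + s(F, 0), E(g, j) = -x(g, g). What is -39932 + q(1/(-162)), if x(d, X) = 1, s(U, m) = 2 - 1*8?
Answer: -3143768923/78732 ≈ -39930.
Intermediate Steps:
s(U, m) = -6 (s(U, m) = 2 - 8 = -6)
E(g, j) = -1 (E(g, j) = -1*1 = -1)
q(F) = 2 - F²/3 + F/3 (q(F) = -((F² - F) - 6)/3 = -(-6 + F² - F)/3 = 2 - F²/3 + F/3)
-39932 + q(1/(-162)) = -39932 + (2 - (1/(-162))²/3 + (⅓)/(-162)) = -39932 + (2 - (-1/162)²/3 + (⅓)*(-1/162)) = -39932 + (2 - ⅓*1/26244 - 1/486) = -39932 + (2 - 1/78732 - 1/486) = -39932 + 157301/78732 = -3143768923/78732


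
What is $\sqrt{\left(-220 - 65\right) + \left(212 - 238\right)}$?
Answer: $i \sqrt{311} \approx 17.635 i$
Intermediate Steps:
$\sqrt{\left(-220 - 65\right) + \left(212 - 238\right)} = \sqrt{\left(-220 - 65\right) - 26} = \sqrt{-285 - 26} = \sqrt{-311} = i \sqrt{311}$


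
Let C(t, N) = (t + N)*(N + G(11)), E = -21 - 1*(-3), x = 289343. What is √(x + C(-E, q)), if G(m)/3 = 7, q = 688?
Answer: √789897 ≈ 888.76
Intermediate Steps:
E = -18 (E = -21 + 3 = -18)
G(m) = 21 (G(m) = 3*7 = 21)
C(t, N) = (21 + N)*(N + t) (C(t, N) = (t + N)*(N + 21) = (N + t)*(21 + N) = (21 + N)*(N + t))
√(x + C(-E, q)) = √(289343 + (688² + 21*688 + 21*(-1*(-18)) + 688*(-1*(-18)))) = √(289343 + (473344 + 14448 + 21*18 + 688*18)) = √(289343 + (473344 + 14448 + 378 + 12384)) = √(289343 + 500554) = √789897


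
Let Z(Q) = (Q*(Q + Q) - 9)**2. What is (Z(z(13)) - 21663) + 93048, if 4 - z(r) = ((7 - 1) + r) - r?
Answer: 71386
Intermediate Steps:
z(r) = -2 (z(r) = 4 - (((7 - 1) + r) - r) = 4 - ((6 + r) - r) = 4 - 1*6 = 4 - 6 = -2)
Z(Q) = (-9 + 2*Q**2)**2 (Z(Q) = (Q*(2*Q) - 9)**2 = (2*Q**2 - 9)**2 = (-9 + 2*Q**2)**2)
(Z(z(13)) - 21663) + 93048 = ((-9 + 2*(-2)**2)**2 - 21663) + 93048 = ((-9 + 2*4)**2 - 21663) + 93048 = ((-9 + 8)**2 - 21663) + 93048 = ((-1)**2 - 21663) + 93048 = (1 - 21663) + 93048 = -21662 + 93048 = 71386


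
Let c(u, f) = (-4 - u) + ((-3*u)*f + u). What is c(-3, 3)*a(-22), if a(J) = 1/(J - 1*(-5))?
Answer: -23/17 ≈ -1.3529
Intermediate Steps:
a(J) = 1/(5 + J) (a(J) = 1/(J + 5) = 1/(5 + J))
c(u, f) = -4 - 3*f*u (c(u, f) = (-4 - u) + (-3*f*u + u) = (-4 - u) + (u - 3*f*u) = -4 - 3*f*u)
c(-3, 3)*a(-22) = (-4 - 3*3*(-3))/(5 - 22) = (-4 + 27)/(-17) = 23*(-1/17) = -23/17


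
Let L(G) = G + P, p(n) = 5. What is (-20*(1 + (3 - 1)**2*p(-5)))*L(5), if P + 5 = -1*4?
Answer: 1680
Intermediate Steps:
P = -9 (P = -5 - 1*4 = -5 - 4 = -9)
L(G) = -9 + G (L(G) = G - 9 = -9 + G)
(-20*(1 + (3 - 1)**2*p(-5)))*L(5) = (-20*(1 + (3 - 1)**2*5))*(-9 + 5) = -20*(1 + 2**2*5)*(-4) = -20*(1 + 4*5)*(-4) = -20*(1 + 20)*(-4) = -20*21*(-4) = -420*(-4) = 1680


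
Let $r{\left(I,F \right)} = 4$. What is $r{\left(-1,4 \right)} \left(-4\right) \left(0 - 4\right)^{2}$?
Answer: $-256$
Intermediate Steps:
$r{\left(-1,4 \right)} \left(-4\right) \left(0 - 4\right)^{2} = 4 \left(-4\right) \left(0 - 4\right)^{2} = - 16 \left(-4\right)^{2} = \left(-16\right) 16 = -256$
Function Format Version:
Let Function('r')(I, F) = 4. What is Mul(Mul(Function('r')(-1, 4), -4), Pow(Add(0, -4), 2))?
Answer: -256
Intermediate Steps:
Mul(Mul(Function('r')(-1, 4), -4), Pow(Add(0, -4), 2)) = Mul(Mul(4, -4), Pow(Add(0, -4), 2)) = Mul(-16, Pow(-4, 2)) = Mul(-16, 16) = -256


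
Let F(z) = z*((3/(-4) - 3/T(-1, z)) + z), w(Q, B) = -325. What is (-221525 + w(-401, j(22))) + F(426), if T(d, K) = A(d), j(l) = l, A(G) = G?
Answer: -78831/2 ≈ -39416.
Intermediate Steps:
T(d, K) = d
F(z) = z*(9/4 + z) (F(z) = z*((3/(-4) - 3/(-1)) + z) = z*((3*(-¼) - 3*(-1)) + z) = z*((-¾ + 3) + z) = z*(9/4 + z))
(-221525 + w(-401, j(22))) + F(426) = (-221525 - 325) + (¼)*426*(9 + 4*426) = -221850 + (¼)*426*(9 + 1704) = -221850 + (¼)*426*1713 = -221850 + 364869/2 = -78831/2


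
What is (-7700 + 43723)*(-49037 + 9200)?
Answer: -1435048251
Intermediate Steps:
(-7700 + 43723)*(-49037 + 9200) = 36023*(-39837) = -1435048251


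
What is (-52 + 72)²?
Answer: 400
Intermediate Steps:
(-52 + 72)² = 20² = 400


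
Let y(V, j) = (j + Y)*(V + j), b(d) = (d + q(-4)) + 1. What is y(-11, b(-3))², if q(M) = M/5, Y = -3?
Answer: 4004001/625 ≈ 6406.4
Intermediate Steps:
q(M) = M/5 (q(M) = M*(⅕) = M/5)
b(d) = ⅕ + d (b(d) = (d + (⅕)*(-4)) + 1 = (d - ⅘) + 1 = (-⅘ + d) + 1 = ⅕ + d)
y(V, j) = (-3 + j)*(V + j) (y(V, j) = (j - 3)*(V + j) = (-3 + j)*(V + j))
y(-11, b(-3))² = ((⅕ - 3)² - 3*(-11) - 3*(⅕ - 3) - 11*(⅕ - 3))² = ((-14/5)² + 33 - 3*(-14/5) - 11*(-14/5))² = (196/25 + 33 + 42/5 + 154/5)² = (2001/25)² = 4004001/625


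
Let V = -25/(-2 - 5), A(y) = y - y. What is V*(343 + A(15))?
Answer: 1225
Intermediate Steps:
A(y) = 0
V = 25/7 (V = -25/(-7) = -⅐*(-25) = 25/7 ≈ 3.5714)
V*(343 + A(15)) = 25*(343 + 0)/7 = (25/7)*343 = 1225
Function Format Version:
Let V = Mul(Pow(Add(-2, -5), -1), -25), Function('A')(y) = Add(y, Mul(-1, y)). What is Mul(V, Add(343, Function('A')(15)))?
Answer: 1225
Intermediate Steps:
Function('A')(y) = 0
V = Rational(25, 7) (V = Mul(Pow(-7, -1), -25) = Mul(Rational(-1, 7), -25) = Rational(25, 7) ≈ 3.5714)
Mul(V, Add(343, Function('A')(15))) = Mul(Rational(25, 7), Add(343, 0)) = Mul(Rational(25, 7), 343) = 1225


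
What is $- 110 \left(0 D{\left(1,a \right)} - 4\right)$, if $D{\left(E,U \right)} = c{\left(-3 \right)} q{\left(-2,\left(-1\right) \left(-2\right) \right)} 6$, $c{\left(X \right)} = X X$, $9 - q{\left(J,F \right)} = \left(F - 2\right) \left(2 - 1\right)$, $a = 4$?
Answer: $440$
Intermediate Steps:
$q{\left(J,F \right)} = 11 - F$ ($q{\left(J,F \right)} = 9 - \left(F - 2\right) \left(2 - 1\right) = 9 - \left(-2 + F\right) 1 = 9 - \left(-2 + F\right) = 11 - F$)
$c{\left(X \right)} = X^{2}$
$D{\left(E,U \right)} = 486$ ($D{\left(E,U \right)} = \left(-3\right)^{2} \left(11 - \left(-1\right) \left(-2\right)\right) 6 = 9 \left(11 - 2\right) 6 = 9 \cdot 9 \cdot 6 = 81 \cdot 6 = 486$)
$- 110 \left(0 D{\left(1,a \right)} - 4\right) = - 110 \left(0 \cdot 486 - 4\right) = - 110 \left(0 - 4\right) = \left(-110\right) \left(-4\right) = 440$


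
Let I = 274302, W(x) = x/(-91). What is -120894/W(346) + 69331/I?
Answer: 1508858696717/47454246 ≈ 31796.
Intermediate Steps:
W(x) = -x/91 (W(x) = x*(-1/91) = -x/91)
-120894/W(346) + 69331/I = -120894/((-1/91*346)) + 69331/274302 = -120894/(-346/91) + 69331*(1/274302) = -120894*(-91/346) + 69331/274302 = 5500677/173 + 69331/274302 = 1508858696717/47454246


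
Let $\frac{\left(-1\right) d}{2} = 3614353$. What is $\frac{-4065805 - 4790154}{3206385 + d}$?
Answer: $\frac{8855959}{4022321} \approx 2.2017$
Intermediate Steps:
$d = -7228706$ ($d = \left(-2\right) 3614353 = -7228706$)
$\frac{-4065805 - 4790154}{3206385 + d} = \frac{-4065805 - 4790154}{3206385 - 7228706} = - \frac{8855959}{-4022321} = \left(-8855959\right) \left(- \frac{1}{4022321}\right) = \frac{8855959}{4022321}$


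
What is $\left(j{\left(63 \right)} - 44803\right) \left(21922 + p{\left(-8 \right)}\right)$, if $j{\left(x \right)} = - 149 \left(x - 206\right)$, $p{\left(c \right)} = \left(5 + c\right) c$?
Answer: $-515643216$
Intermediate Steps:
$p{\left(c \right)} = c \left(5 + c\right)$
$j{\left(x \right)} = 30694 - 149 x$ ($j{\left(x \right)} = - 149 \left(-206 + x\right) = 30694 - 149 x$)
$\left(j{\left(63 \right)} - 44803\right) \left(21922 + p{\left(-8 \right)}\right) = \left(\left(30694 - 9387\right) - 44803\right) \left(21922 - 8 \left(5 - 8\right)\right) = \left(\left(30694 - 9387\right) - 44803\right) \left(21922 - -24\right) = \left(21307 - 44803\right) \left(21922 + 24\right) = \left(-23496\right) 21946 = -515643216$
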